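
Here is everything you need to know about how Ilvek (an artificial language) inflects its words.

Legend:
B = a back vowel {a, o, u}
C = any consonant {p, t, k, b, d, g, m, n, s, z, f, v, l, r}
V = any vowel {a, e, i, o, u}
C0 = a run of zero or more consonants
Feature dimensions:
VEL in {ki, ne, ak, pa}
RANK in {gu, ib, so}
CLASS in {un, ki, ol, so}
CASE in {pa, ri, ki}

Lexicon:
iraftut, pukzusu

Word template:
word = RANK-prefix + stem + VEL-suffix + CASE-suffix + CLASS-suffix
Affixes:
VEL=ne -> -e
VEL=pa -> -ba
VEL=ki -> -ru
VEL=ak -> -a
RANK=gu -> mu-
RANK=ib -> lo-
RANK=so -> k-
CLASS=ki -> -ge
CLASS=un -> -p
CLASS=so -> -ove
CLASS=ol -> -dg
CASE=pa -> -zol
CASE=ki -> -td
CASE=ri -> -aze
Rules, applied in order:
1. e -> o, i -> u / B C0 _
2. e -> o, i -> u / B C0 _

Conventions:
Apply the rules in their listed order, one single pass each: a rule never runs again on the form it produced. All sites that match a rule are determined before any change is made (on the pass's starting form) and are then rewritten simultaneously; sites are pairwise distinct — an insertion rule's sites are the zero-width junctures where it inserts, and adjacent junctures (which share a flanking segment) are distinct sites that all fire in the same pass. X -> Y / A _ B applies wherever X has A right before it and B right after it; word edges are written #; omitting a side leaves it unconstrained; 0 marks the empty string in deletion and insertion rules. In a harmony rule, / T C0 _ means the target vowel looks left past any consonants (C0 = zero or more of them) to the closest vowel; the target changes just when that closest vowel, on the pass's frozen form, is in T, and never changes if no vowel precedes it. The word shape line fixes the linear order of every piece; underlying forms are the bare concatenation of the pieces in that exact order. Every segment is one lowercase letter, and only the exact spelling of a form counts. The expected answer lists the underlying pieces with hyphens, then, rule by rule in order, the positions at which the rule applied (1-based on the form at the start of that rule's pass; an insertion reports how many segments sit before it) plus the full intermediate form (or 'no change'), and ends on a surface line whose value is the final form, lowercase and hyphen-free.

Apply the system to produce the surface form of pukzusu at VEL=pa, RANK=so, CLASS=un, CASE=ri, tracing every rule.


underlying: k-pukzusu-ba-aze-p
1. e -> o, i -> u / B C0 _: fires at position(s) 13: kpukzusubaazop
2. e -> o, i -> u / B C0 _: no change
surface: kpukzusubaazop


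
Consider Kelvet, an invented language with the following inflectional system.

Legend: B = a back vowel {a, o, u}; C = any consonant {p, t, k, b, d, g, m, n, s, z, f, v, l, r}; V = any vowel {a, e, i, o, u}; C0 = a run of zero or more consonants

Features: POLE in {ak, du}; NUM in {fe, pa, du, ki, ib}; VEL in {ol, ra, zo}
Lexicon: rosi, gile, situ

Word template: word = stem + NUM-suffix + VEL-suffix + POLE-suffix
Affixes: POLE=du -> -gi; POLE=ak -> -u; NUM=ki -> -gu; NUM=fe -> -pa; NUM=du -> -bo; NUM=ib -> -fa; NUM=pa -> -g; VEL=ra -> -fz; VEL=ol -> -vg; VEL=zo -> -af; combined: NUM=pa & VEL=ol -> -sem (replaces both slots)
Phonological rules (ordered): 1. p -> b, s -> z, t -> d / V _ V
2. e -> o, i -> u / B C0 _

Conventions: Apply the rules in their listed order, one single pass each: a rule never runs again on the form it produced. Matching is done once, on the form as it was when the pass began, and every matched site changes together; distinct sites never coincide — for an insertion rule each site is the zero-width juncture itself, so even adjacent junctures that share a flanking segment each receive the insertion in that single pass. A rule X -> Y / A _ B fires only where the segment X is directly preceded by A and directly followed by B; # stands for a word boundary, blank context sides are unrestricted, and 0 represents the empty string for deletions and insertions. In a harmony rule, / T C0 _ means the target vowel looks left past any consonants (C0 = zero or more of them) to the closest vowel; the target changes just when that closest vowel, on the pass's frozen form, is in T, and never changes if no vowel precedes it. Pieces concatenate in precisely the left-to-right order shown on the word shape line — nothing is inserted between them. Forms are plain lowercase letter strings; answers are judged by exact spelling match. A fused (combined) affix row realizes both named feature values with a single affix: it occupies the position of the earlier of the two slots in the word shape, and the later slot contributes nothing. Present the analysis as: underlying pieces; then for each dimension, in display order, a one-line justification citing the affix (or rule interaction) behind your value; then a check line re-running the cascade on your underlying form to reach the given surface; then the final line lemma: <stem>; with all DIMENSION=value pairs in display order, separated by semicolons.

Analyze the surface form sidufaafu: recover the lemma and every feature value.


underlying: situ-fa-af-u
POLE=ak - signalled by the affix -u
NUM=ib - signalled by the affix -fa
VEL=zo - signalled by the affix -af
check: situfaafu -> sidufaafu -> sidufaafu
lemma: situ; POLE=ak; NUM=ib; VEL=zo


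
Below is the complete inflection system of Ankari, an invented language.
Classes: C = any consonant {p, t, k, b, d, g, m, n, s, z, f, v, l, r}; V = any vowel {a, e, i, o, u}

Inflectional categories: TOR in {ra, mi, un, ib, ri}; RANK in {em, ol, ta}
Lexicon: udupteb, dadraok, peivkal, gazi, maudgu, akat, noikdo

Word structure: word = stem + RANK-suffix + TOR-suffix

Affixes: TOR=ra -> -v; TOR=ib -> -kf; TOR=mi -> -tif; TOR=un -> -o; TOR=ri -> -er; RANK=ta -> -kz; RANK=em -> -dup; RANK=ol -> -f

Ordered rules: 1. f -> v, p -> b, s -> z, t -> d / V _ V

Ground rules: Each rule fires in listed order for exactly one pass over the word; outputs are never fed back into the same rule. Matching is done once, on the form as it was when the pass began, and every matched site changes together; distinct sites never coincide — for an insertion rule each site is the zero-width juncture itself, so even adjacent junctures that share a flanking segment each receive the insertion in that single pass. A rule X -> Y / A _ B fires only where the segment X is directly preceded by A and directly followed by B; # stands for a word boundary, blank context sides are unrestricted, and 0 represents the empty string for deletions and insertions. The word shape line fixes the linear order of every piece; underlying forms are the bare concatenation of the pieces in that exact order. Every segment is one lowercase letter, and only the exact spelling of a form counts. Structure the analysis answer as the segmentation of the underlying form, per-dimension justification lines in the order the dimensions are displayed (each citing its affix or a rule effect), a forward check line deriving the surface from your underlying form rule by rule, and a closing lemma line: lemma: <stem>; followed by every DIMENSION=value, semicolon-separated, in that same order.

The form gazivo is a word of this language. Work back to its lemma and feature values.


underlying: gazi-f-o
TOR=un - signalled by the affix -o
RANK=ol - signalled by the affix -f
check: gazifo -> gazivo
lemma: gazi; TOR=un; RANK=ol


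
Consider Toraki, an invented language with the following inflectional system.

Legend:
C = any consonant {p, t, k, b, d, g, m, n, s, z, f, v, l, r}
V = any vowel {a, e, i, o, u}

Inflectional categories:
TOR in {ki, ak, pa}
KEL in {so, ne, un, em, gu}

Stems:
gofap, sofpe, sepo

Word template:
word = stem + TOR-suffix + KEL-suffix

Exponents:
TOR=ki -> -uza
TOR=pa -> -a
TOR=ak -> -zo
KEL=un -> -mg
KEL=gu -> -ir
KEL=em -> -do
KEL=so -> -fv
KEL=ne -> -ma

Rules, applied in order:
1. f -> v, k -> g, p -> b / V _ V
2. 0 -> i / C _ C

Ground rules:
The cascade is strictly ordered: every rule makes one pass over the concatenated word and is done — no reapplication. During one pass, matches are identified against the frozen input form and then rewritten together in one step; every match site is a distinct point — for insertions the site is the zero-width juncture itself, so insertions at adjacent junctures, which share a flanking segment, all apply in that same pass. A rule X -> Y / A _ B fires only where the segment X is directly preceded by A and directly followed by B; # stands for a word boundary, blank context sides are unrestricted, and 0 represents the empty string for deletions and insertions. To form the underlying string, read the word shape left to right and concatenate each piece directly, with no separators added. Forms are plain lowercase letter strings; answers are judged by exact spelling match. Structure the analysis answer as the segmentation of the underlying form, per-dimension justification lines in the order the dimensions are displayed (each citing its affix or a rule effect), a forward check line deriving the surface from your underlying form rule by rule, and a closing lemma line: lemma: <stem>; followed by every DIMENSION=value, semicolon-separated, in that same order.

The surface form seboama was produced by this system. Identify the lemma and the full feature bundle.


underlying: sepo-a-ma
TOR=pa - signalled by the affix -a
KEL=ne - signalled by the affix -ma
check: sepoama -> seboama -> seboama
lemma: sepo; TOR=pa; KEL=ne


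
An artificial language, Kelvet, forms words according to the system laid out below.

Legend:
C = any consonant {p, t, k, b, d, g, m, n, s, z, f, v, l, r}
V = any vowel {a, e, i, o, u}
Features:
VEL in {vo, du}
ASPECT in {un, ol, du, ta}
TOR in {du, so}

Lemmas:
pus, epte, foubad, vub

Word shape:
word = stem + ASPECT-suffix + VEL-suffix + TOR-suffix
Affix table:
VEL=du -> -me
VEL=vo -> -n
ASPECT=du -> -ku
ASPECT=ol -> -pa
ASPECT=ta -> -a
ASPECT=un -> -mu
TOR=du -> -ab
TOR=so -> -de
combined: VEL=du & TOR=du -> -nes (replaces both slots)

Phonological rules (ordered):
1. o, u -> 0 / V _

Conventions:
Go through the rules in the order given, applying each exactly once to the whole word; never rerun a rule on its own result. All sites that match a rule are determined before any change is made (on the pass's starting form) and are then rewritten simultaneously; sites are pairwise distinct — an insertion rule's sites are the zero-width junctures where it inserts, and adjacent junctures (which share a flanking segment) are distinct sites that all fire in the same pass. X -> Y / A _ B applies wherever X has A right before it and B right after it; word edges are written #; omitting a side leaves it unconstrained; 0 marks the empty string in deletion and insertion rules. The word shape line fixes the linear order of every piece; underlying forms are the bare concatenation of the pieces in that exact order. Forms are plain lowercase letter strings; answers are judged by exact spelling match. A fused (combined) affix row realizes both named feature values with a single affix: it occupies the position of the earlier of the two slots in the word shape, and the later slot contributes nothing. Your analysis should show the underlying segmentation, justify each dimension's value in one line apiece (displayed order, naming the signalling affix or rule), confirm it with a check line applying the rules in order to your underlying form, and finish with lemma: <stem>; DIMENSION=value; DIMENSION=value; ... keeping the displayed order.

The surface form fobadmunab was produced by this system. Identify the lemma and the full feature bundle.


underlying: foubad-mu-n-ab
VEL=vo - signalled by the affix -n
ASPECT=un - signalled by the affix -mu
TOR=du - signalled by the affix -ab
check: foubadmunab -> fobadmunab
lemma: foubad; VEL=vo; ASPECT=un; TOR=du


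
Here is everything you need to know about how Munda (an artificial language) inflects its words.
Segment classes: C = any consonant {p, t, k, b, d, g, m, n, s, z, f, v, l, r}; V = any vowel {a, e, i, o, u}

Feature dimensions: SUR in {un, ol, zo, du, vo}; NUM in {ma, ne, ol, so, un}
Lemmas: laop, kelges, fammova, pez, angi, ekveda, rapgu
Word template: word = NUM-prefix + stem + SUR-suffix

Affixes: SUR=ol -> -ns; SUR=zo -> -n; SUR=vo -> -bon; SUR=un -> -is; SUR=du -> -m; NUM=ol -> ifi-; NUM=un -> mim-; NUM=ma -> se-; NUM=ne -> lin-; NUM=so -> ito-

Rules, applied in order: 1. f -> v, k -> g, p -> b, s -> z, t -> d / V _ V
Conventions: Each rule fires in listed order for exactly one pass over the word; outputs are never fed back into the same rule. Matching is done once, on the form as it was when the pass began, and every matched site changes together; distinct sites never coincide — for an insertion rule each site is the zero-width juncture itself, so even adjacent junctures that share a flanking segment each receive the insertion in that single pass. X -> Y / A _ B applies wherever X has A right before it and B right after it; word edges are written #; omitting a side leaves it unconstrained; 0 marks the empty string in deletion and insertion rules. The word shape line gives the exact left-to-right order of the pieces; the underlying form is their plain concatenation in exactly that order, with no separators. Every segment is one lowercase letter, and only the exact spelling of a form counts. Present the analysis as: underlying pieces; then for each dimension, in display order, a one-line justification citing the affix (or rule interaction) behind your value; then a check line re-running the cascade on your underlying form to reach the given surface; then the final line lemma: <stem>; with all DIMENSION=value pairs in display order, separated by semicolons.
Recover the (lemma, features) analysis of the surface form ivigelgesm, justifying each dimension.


underlying: ifi-kelges-m
SUR=du - signalled by the affix -m
NUM=ol - signalled by the affix ifi-
check: ifikelgesm -> ivigelgesm
lemma: kelges; SUR=du; NUM=ol


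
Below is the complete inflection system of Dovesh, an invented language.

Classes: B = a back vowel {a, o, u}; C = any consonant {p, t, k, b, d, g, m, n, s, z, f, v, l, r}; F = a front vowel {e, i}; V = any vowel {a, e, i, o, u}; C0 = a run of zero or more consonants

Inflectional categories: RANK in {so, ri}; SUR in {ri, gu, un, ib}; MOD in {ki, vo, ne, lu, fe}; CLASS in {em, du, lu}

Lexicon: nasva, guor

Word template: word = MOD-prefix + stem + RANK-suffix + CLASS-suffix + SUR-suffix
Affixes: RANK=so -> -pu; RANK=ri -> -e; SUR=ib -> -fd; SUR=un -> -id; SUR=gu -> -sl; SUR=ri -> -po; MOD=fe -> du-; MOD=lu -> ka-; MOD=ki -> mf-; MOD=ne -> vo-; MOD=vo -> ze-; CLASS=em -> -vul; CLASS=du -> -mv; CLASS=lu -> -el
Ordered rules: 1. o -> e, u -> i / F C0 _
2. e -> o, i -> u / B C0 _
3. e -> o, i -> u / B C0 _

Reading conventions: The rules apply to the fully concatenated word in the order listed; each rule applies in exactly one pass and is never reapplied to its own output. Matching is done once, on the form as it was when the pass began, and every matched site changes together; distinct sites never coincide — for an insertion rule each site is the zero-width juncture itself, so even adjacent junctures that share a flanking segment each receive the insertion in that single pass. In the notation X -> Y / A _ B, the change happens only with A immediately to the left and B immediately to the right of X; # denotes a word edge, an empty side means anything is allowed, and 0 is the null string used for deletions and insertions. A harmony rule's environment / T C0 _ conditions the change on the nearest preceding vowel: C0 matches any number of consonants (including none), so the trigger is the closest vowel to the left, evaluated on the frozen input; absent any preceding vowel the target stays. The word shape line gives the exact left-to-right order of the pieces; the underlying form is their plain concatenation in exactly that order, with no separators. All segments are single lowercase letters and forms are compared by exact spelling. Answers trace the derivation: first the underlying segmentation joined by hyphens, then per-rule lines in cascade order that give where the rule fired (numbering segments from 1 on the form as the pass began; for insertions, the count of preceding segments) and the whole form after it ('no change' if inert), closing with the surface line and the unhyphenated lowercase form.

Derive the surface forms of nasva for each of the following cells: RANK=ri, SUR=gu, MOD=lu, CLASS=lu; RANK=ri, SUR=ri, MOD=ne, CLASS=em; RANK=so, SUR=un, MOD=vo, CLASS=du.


cell RANK=ri, SUR=gu, MOD=lu, CLASS=lu:
underlying: ka-nasva-e-el-sl
1. o -> e, u -> i / F C0 _: no change
2. e -> o, i -> u / B C0 _: fires at position(s) 8: kanasvaoelsl
3. e -> o, i -> u / B C0 _: fires at position(s) 9: kanasvaoolsl
surface: kanasvaoolsl

cell RANK=ri, SUR=ri, MOD=ne, CLASS=em:
underlying: vo-nasva-e-vul-po
1. o -> e, u -> i / F C0 _: fires at position(s) 10: vonasvaevilpo
2. e -> o, i -> u / B C0 _: fires at position(s) 8: vonasvaovilpo
3. e -> o, i -> u / B C0 _: fires at position(s) 10: vonasvaovulpo
surface: vonasvaovulpo

cell RANK=so, SUR=un, MOD=vo, CLASS=du:
underlying: ze-nasva-pu-mv-id
1. o -> e, u -> i / F C0 _: no change
2. e -> o, i -> u / B C0 _: fires at position(s) 12: zenasvapumvud
3. e -> o, i -> u / B C0 _: no change
surface: zenasvapumvud


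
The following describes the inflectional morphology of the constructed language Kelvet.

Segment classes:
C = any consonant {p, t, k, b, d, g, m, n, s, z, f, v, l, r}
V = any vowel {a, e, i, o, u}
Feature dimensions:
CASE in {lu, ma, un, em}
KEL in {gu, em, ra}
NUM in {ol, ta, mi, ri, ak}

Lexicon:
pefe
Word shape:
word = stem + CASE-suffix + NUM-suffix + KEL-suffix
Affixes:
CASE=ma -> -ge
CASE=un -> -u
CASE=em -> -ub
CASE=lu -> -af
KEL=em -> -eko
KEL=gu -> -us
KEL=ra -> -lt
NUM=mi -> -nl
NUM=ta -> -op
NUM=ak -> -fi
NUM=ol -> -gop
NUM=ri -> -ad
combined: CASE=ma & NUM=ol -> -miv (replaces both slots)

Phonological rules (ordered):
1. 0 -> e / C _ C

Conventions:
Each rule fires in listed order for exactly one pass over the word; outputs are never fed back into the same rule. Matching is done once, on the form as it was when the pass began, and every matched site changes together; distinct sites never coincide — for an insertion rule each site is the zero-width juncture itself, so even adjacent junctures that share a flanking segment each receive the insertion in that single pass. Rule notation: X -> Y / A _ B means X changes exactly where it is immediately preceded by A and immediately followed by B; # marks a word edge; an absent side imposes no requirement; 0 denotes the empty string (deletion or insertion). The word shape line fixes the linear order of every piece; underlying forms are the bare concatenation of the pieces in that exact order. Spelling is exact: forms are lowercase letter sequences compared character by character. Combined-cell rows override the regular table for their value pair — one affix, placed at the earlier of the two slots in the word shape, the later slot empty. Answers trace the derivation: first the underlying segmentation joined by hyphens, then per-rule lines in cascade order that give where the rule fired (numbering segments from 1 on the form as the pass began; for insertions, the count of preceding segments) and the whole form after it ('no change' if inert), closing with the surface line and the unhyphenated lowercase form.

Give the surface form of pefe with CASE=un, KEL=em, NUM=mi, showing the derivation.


underlying: pefe-u-nl-eko
1. 0 -> e / C _ C: inserts after position(s) 6: pefeuneleko
surface: pefeuneleko


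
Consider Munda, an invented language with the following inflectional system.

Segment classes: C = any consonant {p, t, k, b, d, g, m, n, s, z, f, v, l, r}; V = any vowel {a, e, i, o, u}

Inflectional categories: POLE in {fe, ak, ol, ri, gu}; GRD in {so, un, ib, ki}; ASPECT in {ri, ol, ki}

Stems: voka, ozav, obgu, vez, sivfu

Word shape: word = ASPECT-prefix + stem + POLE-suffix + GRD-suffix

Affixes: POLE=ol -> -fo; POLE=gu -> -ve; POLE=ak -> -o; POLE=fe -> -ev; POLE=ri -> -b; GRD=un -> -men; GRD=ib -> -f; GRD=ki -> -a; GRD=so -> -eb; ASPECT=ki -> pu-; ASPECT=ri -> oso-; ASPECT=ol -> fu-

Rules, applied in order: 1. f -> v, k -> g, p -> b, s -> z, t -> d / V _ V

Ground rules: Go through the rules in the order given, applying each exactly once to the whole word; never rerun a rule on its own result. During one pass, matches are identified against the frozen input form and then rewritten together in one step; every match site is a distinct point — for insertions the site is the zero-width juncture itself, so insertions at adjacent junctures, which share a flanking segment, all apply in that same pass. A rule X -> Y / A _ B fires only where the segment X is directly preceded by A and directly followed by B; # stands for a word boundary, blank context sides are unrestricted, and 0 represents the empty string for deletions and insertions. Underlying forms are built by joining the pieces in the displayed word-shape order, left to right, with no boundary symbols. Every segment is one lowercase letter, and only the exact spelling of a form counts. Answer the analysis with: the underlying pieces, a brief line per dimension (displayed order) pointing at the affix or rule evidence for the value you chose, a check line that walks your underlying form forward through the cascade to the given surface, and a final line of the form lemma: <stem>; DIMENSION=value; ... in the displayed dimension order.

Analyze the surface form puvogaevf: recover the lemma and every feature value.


underlying: pu-voka-ev-f
POLE=fe - signalled by the affix -ev
GRD=ib - signalled by the affix -f
ASPECT=ki - signalled by the affix pu-
check: puvokaevf -> puvogaevf
lemma: voka; POLE=fe; GRD=ib; ASPECT=ki


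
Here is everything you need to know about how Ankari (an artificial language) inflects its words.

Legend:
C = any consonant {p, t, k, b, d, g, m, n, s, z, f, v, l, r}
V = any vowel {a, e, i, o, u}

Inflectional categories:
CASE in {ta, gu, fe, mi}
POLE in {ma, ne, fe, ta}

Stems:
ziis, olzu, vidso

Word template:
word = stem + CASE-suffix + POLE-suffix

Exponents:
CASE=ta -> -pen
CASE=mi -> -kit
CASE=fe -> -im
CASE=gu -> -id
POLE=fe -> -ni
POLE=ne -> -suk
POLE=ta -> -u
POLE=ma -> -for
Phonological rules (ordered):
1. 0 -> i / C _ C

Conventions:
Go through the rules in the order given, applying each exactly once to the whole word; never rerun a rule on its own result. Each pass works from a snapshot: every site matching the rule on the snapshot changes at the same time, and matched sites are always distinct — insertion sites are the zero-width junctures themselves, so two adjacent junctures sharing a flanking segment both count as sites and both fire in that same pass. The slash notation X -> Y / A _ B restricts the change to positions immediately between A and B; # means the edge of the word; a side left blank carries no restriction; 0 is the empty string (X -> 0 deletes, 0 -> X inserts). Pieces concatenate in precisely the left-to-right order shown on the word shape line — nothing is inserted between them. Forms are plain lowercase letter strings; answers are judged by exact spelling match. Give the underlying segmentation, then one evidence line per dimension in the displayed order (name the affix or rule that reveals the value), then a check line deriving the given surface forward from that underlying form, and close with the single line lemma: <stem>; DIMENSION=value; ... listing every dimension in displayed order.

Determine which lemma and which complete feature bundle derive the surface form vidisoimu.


underlying: vidso-im-u
CASE=fe - signalled by the affix -im
POLE=ta - signalled by the affix -u
check: vidsoimu -> vidisoimu
lemma: vidso; CASE=fe; POLE=ta


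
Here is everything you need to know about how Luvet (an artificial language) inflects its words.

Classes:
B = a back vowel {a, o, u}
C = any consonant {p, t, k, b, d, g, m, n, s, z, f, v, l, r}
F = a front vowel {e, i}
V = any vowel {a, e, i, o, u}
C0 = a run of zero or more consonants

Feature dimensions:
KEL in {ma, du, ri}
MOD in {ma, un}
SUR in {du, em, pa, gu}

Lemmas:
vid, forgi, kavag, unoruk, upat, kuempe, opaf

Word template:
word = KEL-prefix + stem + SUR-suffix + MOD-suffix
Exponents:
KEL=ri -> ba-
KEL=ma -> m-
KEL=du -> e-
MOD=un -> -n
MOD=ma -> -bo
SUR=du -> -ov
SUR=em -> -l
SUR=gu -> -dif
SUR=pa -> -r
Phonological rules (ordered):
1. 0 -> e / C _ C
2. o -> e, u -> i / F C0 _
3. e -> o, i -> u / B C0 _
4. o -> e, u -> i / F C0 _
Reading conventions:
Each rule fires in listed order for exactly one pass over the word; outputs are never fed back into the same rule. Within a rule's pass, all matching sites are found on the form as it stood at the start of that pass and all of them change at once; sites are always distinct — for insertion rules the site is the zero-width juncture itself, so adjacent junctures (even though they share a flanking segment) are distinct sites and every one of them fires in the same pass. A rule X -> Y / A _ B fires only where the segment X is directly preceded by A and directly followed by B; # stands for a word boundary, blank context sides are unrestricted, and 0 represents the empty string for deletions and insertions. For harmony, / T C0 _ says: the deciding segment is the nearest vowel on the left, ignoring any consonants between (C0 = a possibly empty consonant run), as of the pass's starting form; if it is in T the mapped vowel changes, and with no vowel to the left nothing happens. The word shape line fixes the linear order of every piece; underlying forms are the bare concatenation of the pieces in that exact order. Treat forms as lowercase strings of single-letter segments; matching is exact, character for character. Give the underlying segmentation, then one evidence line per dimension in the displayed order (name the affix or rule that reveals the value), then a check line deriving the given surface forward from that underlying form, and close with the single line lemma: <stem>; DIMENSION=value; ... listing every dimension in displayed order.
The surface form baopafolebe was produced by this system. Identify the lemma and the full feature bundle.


underlying: ba-opaf-l-bo
KEL=ri - signalled by the affix ba-
MOD=ma - signalled by the affix -bo
SUR=em - signalled by the affix -l
check: baopaflbo -> baopafelebo -> baopafelebe -> baopafolebe -> baopafolebe
lemma: opaf; KEL=ri; MOD=ma; SUR=em


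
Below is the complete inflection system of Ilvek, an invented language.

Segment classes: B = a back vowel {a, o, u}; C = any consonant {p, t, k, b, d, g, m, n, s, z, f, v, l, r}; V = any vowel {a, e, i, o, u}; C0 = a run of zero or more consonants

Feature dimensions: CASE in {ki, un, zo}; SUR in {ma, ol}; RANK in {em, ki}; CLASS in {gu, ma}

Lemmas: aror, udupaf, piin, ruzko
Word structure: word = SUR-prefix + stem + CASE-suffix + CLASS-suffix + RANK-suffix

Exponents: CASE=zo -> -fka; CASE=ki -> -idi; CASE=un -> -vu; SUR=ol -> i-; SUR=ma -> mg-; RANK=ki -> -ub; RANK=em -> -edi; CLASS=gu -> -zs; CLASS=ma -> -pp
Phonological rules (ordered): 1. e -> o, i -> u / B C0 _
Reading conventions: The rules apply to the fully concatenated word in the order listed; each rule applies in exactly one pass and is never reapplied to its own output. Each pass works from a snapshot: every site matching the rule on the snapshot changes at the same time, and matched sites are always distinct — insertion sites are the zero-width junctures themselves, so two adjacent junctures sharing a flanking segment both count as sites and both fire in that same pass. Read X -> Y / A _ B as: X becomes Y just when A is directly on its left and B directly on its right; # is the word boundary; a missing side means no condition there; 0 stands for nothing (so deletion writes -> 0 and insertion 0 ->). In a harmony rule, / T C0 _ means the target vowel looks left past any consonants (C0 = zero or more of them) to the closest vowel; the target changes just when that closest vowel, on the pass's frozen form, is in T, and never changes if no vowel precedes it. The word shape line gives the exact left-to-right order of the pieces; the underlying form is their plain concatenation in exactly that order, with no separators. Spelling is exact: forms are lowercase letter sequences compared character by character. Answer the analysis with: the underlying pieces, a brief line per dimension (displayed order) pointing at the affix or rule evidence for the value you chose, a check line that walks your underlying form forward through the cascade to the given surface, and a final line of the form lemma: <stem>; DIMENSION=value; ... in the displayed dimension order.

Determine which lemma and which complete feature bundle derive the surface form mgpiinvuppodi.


underlying: mg-piin-vu-pp-edi
CASE=un - signalled by the affix -vu
SUR=ma - signalled by the affix mg-
RANK=em - signalled by the affix -edi
CLASS=ma - signalled by the affix -pp
check: mgpiinvuppedi -> mgpiinvuppodi
lemma: piin; CASE=un; SUR=ma; RANK=em; CLASS=ma


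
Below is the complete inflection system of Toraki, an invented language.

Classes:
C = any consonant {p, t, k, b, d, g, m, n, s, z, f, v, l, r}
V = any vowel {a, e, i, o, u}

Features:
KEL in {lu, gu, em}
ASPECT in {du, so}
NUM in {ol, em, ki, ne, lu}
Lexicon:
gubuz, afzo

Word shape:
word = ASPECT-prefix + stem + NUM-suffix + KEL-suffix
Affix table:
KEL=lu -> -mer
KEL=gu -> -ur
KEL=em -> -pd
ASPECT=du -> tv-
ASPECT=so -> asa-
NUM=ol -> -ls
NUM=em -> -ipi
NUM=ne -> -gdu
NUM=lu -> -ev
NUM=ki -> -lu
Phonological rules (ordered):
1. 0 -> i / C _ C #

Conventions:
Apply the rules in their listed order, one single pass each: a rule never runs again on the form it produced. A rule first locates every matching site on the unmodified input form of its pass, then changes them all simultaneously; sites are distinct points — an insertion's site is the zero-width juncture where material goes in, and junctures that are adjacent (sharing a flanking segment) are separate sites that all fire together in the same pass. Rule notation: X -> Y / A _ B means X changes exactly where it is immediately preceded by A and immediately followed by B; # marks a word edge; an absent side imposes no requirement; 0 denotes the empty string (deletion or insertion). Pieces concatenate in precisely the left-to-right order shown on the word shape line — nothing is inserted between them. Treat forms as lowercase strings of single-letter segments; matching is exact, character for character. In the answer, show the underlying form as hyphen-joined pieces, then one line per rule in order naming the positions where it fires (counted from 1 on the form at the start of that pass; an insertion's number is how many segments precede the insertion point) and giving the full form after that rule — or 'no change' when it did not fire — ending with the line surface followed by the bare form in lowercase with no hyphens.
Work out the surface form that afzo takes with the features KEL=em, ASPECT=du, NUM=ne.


underlying: tv-afzo-gdu-pd
1. 0 -> i / C _ C #: inserts after position(s) 10: tvafzogdupid
surface: tvafzogdupid


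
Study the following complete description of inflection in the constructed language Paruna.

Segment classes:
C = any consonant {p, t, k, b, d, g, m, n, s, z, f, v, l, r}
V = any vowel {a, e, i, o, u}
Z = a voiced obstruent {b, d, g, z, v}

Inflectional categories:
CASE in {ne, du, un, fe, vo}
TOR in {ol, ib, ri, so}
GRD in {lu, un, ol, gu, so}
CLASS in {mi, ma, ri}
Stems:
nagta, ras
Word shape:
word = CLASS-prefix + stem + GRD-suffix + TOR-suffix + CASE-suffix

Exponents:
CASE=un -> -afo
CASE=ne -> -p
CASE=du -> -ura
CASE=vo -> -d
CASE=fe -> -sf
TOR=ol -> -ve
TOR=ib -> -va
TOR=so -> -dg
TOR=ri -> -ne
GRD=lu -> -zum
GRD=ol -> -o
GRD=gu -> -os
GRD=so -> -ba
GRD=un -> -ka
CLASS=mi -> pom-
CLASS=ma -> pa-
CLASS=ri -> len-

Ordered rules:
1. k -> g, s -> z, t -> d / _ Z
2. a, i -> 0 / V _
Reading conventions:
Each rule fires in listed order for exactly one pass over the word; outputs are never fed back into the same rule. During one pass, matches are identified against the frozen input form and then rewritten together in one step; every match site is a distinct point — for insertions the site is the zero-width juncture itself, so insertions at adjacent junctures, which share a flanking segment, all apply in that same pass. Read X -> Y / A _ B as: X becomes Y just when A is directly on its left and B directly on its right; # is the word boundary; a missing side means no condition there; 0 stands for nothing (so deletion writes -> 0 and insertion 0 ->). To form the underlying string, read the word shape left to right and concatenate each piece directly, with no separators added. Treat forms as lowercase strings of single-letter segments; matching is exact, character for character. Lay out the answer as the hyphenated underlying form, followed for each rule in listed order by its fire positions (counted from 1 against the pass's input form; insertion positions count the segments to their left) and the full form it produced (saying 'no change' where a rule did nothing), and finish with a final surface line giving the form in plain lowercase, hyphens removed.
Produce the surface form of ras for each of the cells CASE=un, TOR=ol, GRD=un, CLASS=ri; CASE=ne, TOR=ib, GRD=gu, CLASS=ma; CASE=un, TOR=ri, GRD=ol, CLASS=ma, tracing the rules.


cell CASE=un, TOR=ol, GRD=un, CLASS=ri:
underlying: len-ras-ka-ve-afo
1. k -> g, s -> z, t -> d / _ Z: no change
2. a, i -> 0 / V _: fires at position(s) 11: lenraskavefo
surface: lenraskavefo

cell CASE=ne, TOR=ib, GRD=gu, CLASS=ma:
underlying: pa-ras-os-va-p
1. k -> g, s -> z, t -> d / _ Z: fires at position(s) 7: parasozvap
2. a, i -> 0 / V _: no change
surface: parasozvap

cell CASE=un, TOR=ri, GRD=ol, CLASS=ma:
underlying: pa-ras-o-ne-afo
1. k -> g, s -> z, t -> d / _ Z: no change
2. a, i -> 0 / V _: fires at position(s) 9: parasonefo
surface: parasonefo


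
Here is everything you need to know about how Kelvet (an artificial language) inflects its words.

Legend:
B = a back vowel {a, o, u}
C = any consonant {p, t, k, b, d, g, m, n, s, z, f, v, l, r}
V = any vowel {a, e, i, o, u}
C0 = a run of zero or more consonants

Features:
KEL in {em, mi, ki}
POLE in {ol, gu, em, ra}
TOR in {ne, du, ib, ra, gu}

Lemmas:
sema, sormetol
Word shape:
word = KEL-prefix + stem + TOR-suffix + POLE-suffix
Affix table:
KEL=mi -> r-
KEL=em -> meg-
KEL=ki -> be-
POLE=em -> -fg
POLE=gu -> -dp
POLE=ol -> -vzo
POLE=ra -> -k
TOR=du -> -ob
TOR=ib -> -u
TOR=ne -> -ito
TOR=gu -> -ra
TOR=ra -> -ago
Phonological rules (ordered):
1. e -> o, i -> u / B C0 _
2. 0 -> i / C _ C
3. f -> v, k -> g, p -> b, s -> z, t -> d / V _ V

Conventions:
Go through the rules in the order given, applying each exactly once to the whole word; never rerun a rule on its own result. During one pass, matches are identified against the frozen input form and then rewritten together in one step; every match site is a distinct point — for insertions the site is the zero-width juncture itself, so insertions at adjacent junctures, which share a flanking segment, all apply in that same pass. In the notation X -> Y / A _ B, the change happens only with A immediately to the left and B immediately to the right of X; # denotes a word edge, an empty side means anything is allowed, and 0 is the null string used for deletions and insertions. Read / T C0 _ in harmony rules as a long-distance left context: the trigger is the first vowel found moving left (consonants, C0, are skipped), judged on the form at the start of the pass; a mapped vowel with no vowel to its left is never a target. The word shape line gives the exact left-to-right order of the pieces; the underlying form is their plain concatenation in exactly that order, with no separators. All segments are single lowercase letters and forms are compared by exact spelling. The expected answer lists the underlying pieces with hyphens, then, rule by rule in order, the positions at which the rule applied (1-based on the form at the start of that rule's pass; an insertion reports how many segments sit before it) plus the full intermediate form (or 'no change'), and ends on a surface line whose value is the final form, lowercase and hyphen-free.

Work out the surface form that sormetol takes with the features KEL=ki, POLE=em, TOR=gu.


underlying: be-sormetol-ra-fg
1. e -> o, i -> u / B C0 _: fires at position(s) 7: besormotolrafg
2. 0 -> i / C _ C: inserts after position(s) 5, 10, 13: besorimotolirafig
3. f -> v, k -> g, p -> b, s -> z, t -> d / V _ V: fires at position(s) 3, 9, 15: bezorimodoliravig
surface: bezorimodoliravig


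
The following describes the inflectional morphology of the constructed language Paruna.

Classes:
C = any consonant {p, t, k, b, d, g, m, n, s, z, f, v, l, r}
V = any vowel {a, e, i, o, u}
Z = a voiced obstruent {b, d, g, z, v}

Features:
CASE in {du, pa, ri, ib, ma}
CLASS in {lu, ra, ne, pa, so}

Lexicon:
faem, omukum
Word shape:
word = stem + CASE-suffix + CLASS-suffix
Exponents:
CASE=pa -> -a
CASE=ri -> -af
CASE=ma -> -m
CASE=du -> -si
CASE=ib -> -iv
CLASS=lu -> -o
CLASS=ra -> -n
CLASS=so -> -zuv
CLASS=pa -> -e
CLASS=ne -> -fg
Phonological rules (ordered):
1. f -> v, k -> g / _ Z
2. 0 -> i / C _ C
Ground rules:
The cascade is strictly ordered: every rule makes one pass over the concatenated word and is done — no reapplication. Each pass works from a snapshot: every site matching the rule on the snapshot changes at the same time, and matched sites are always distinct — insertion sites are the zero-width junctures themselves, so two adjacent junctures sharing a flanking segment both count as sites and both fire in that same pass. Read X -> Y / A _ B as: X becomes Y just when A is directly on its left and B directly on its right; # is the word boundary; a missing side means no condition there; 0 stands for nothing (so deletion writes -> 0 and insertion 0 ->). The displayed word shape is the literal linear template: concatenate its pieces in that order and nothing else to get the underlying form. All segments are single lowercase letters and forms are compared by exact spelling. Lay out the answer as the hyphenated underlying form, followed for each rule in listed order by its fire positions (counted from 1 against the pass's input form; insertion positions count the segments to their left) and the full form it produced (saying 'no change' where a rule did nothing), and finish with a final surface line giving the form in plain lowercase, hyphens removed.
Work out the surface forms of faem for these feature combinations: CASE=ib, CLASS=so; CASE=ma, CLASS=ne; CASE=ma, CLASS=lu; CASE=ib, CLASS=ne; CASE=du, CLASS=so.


cell CASE=ib, CLASS=so:
underlying: faem-iv-zuv
1. f -> v, k -> g / _ Z: no change
2. 0 -> i / C _ C: inserts after position(s) 6: faemivizuv
surface: faemivizuv

cell CASE=ma, CLASS=ne:
underlying: faem-m-fg
1. f -> v, k -> g / _ Z: fires at position(s) 6: faemmvg
2. 0 -> i / C _ C: inserts after position(s) 4, 5, 6: faemimivig
surface: faemimivig

cell CASE=ma, CLASS=lu:
underlying: faem-m-o
1. f -> v, k -> g / _ Z: no change
2. 0 -> i / C _ C: inserts after position(s) 4: faemimo
surface: faemimo

cell CASE=ib, CLASS=ne:
underlying: faem-iv-fg
1. f -> v, k -> g / _ Z: fires at position(s) 7: faemivvg
2. 0 -> i / C _ C: inserts after position(s) 6, 7: faemivivig
surface: faemivivig

cell CASE=du, CLASS=so:
underlying: faem-si-zuv
1. f -> v, k -> g / _ Z: no change
2. 0 -> i / C _ C: inserts after position(s) 4: faemisizuv
surface: faemisizuv


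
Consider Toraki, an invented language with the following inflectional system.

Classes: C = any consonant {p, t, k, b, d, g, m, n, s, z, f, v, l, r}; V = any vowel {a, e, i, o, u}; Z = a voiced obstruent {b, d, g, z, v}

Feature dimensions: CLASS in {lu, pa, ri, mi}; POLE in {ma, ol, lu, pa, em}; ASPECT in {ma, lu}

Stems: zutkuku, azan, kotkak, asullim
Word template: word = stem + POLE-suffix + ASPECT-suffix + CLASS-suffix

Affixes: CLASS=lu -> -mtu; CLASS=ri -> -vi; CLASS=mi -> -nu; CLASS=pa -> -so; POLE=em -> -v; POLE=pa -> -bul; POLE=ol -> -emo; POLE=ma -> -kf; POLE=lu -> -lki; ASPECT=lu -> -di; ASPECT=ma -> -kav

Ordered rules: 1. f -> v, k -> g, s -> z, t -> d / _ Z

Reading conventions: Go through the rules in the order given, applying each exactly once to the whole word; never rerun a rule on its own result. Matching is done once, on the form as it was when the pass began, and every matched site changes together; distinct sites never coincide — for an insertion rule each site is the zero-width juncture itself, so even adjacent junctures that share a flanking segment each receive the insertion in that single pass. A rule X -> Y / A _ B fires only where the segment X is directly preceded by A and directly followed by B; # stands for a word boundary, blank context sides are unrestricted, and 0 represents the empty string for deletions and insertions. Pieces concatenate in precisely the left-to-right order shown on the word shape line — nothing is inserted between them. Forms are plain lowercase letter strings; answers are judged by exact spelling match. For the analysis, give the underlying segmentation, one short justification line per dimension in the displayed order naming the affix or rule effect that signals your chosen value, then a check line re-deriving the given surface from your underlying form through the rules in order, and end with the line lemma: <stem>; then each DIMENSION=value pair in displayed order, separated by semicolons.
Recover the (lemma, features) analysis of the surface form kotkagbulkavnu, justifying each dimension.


underlying: kotkak-bul-kav-nu
CLASS=mi - signalled by the affix -nu
POLE=pa - signalled by the affix -bul
ASPECT=ma - signalled by the affix -kav
check: kotkakbulkavnu -> kotkagbulkavnu
lemma: kotkak; CLASS=mi; POLE=pa; ASPECT=ma
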